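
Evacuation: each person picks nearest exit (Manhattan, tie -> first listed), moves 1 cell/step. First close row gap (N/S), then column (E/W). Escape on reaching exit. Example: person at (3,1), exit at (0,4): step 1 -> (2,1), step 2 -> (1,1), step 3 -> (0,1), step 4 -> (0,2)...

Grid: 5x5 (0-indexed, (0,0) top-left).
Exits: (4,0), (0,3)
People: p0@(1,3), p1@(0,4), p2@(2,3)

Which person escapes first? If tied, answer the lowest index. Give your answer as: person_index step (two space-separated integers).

Answer: 0 1

Derivation:
Step 1: p0:(1,3)->(0,3)->EXIT | p1:(0,4)->(0,3)->EXIT | p2:(2,3)->(1,3)
Step 2: p0:escaped | p1:escaped | p2:(1,3)->(0,3)->EXIT
Exit steps: [1, 1, 2]
First to escape: p0 at step 1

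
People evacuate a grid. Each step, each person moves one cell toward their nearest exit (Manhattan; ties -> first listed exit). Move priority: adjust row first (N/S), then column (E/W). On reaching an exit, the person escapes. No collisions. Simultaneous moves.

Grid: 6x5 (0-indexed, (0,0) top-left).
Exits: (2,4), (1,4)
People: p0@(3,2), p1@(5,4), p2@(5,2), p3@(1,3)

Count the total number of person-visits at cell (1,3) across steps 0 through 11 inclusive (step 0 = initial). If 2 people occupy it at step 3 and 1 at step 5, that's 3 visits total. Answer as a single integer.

Step 0: p0@(3,2) p1@(5,4) p2@(5,2) p3@(1,3) -> at (1,3): 1 [p3], cum=1
Step 1: p0@(2,2) p1@(4,4) p2@(4,2) p3@ESC -> at (1,3): 0 [-], cum=1
Step 2: p0@(2,3) p1@(3,4) p2@(3,2) p3@ESC -> at (1,3): 0 [-], cum=1
Step 3: p0@ESC p1@ESC p2@(2,2) p3@ESC -> at (1,3): 0 [-], cum=1
Step 4: p0@ESC p1@ESC p2@(2,3) p3@ESC -> at (1,3): 0 [-], cum=1
Step 5: p0@ESC p1@ESC p2@ESC p3@ESC -> at (1,3): 0 [-], cum=1
Total visits = 1

Answer: 1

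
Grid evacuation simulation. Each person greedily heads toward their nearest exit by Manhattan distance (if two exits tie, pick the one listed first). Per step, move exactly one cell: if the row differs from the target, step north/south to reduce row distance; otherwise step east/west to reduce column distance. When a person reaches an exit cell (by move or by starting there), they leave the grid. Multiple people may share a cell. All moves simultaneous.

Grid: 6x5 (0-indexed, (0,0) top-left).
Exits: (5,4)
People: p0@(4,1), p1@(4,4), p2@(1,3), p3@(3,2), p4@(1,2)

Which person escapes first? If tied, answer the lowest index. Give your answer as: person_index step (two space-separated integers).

Answer: 1 1

Derivation:
Step 1: p0:(4,1)->(5,1) | p1:(4,4)->(5,4)->EXIT | p2:(1,3)->(2,3) | p3:(3,2)->(4,2) | p4:(1,2)->(2,2)
Step 2: p0:(5,1)->(5,2) | p1:escaped | p2:(2,3)->(3,3) | p3:(4,2)->(5,2) | p4:(2,2)->(3,2)
Step 3: p0:(5,2)->(5,3) | p1:escaped | p2:(3,3)->(4,3) | p3:(5,2)->(5,3) | p4:(3,2)->(4,2)
Step 4: p0:(5,3)->(5,4)->EXIT | p1:escaped | p2:(4,3)->(5,3) | p3:(5,3)->(5,4)->EXIT | p4:(4,2)->(5,2)
Step 5: p0:escaped | p1:escaped | p2:(5,3)->(5,4)->EXIT | p3:escaped | p4:(5,2)->(5,3)
Step 6: p0:escaped | p1:escaped | p2:escaped | p3:escaped | p4:(5,3)->(5,4)->EXIT
Exit steps: [4, 1, 5, 4, 6]
First to escape: p1 at step 1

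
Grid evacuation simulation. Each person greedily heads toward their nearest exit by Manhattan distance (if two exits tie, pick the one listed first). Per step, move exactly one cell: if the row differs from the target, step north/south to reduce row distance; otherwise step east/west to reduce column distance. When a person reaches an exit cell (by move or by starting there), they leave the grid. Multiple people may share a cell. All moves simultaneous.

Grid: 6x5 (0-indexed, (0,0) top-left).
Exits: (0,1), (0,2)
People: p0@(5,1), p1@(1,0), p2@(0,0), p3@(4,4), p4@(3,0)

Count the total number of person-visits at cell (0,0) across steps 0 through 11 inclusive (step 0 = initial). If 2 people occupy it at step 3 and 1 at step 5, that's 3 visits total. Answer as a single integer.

Step 0: p0@(5,1) p1@(1,0) p2@(0,0) p3@(4,4) p4@(3,0) -> at (0,0): 1 [p2], cum=1
Step 1: p0@(4,1) p1@(0,0) p2@ESC p3@(3,4) p4@(2,0) -> at (0,0): 1 [p1], cum=2
Step 2: p0@(3,1) p1@ESC p2@ESC p3@(2,4) p4@(1,0) -> at (0,0): 0 [-], cum=2
Step 3: p0@(2,1) p1@ESC p2@ESC p3@(1,4) p4@(0,0) -> at (0,0): 1 [p4], cum=3
Step 4: p0@(1,1) p1@ESC p2@ESC p3@(0,4) p4@ESC -> at (0,0): 0 [-], cum=3
Step 5: p0@ESC p1@ESC p2@ESC p3@(0,3) p4@ESC -> at (0,0): 0 [-], cum=3
Step 6: p0@ESC p1@ESC p2@ESC p3@ESC p4@ESC -> at (0,0): 0 [-], cum=3
Total visits = 3

Answer: 3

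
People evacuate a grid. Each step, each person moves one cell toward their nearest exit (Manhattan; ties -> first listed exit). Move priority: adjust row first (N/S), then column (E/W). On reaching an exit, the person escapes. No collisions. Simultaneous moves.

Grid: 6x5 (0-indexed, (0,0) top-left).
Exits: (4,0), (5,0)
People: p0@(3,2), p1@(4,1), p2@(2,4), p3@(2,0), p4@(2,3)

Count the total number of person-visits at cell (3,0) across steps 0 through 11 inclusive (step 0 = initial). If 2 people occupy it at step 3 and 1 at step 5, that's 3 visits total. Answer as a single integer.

Step 0: p0@(3,2) p1@(4,1) p2@(2,4) p3@(2,0) p4@(2,3) -> at (3,0): 0 [-], cum=0
Step 1: p0@(4,2) p1@ESC p2@(3,4) p3@(3,0) p4@(3,3) -> at (3,0): 1 [p3], cum=1
Step 2: p0@(4,1) p1@ESC p2@(4,4) p3@ESC p4@(4,3) -> at (3,0): 0 [-], cum=1
Step 3: p0@ESC p1@ESC p2@(4,3) p3@ESC p4@(4,2) -> at (3,0): 0 [-], cum=1
Step 4: p0@ESC p1@ESC p2@(4,2) p3@ESC p4@(4,1) -> at (3,0): 0 [-], cum=1
Step 5: p0@ESC p1@ESC p2@(4,1) p3@ESC p4@ESC -> at (3,0): 0 [-], cum=1
Step 6: p0@ESC p1@ESC p2@ESC p3@ESC p4@ESC -> at (3,0): 0 [-], cum=1
Total visits = 1

Answer: 1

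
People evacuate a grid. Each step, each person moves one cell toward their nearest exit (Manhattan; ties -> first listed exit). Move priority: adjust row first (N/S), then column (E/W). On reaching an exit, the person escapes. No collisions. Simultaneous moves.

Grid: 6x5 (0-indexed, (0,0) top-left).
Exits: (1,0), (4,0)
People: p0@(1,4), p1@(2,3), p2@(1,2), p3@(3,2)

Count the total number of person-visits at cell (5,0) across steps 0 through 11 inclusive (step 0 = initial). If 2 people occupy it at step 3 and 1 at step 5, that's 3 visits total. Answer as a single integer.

Step 0: p0@(1,4) p1@(2,3) p2@(1,2) p3@(3,2) -> at (5,0): 0 [-], cum=0
Step 1: p0@(1,3) p1@(1,3) p2@(1,1) p3@(4,2) -> at (5,0): 0 [-], cum=0
Step 2: p0@(1,2) p1@(1,2) p2@ESC p3@(4,1) -> at (5,0): 0 [-], cum=0
Step 3: p0@(1,1) p1@(1,1) p2@ESC p3@ESC -> at (5,0): 0 [-], cum=0
Step 4: p0@ESC p1@ESC p2@ESC p3@ESC -> at (5,0): 0 [-], cum=0
Total visits = 0

Answer: 0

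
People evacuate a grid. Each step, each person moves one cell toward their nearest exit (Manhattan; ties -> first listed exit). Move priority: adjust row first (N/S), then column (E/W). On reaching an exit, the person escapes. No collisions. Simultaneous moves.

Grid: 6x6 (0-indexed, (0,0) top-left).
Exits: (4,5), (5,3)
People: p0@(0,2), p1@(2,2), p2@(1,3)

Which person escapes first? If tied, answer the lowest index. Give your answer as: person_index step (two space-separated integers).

Step 1: p0:(0,2)->(1,2) | p1:(2,2)->(3,2) | p2:(1,3)->(2,3)
Step 2: p0:(1,2)->(2,2) | p1:(3,2)->(4,2) | p2:(2,3)->(3,3)
Step 3: p0:(2,2)->(3,2) | p1:(4,2)->(5,2) | p2:(3,3)->(4,3)
Step 4: p0:(3,2)->(4,2) | p1:(5,2)->(5,3)->EXIT | p2:(4,3)->(5,3)->EXIT
Step 5: p0:(4,2)->(5,2) | p1:escaped | p2:escaped
Step 6: p0:(5,2)->(5,3)->EXIT | p1:escaped | p2:escaped
Exit steps: [6, 4, 4]
First to escape: p1 at step 4

Answer: 1 4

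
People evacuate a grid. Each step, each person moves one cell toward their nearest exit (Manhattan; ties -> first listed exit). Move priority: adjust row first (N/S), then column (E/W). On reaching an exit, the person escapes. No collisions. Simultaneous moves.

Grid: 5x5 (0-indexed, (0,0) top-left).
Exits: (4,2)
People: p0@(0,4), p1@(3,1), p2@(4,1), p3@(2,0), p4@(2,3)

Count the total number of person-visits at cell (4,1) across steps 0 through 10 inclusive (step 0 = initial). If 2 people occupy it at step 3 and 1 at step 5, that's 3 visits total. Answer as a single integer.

Answer: 3

Derivation:
Step 0: p0@(0,4) p1@(3,1) p2@(4,1) p3@(2,0) p4@(2,3) -> at (4,1): 1 [p2], cum=1
Step 1: p0@(1,4) p1@(4,1) p2@ESC p3@(3,0) p4@(3,3) -> at (4,1): 1 [p1], cum=2
Step 2: p0@(2,4) p1@ESC p2@ESC p3@(4,0) p4@(4,3) -> at (4,1): 0 [-], cum=2
Step 3: p0@(3,4) p1@ESC p2@ESC p3@(4,1) p4@ESC -> at (4,1): 1 [p3], cum=3
Step 4: p0@(4,4) p1@ESC p2@ESC p3@ESC p4@ESC -> at (4,1): 0 [-], cum=3
Step 5: p0@(4,3) p1@ESC p2@ESC p3@ESC p4@ESC -> at (4,1): 0 [-], cum=3
Step 6: p0@ESC p1@ESC p2@ESC p3@ESC p4@ESC -> at (4,1): 0 [-], cum=3
Total visits = 3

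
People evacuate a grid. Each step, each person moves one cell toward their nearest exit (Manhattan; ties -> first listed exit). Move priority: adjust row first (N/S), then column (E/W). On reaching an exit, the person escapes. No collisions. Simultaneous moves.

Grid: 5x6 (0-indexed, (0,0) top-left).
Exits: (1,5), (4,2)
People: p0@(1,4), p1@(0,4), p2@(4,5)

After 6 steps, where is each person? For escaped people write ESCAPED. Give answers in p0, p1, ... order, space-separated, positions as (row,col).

Step 1: p0:(1,4)->(1,5)->EXIT | p1:(0,4)->(1,4) | p2:(4,5)->(3,5)
Step 2: p0:escaped | p1:(1,4)->(1,5)->EXIT | p2:(3,5)->(2,5)
Step 3: p0:escaped | p1:escaped | p2:(2,5)->(1,5)->EXIT

ESCAPED ESCAPED ESCAPED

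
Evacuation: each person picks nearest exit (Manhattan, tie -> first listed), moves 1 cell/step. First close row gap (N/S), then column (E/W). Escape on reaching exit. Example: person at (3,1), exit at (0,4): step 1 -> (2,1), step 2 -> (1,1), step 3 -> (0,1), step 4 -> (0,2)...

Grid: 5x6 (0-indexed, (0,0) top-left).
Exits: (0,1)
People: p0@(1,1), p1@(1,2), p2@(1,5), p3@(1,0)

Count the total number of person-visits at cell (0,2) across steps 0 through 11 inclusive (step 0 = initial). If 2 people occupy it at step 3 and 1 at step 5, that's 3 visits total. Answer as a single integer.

Step 0: p0@(1,1) p1@(1,2) p2@(1,5) p3@(1,0) -> at (0,2): 0 [-], cum=0
Step 1: p0@ESC p1@(0,2) p2@(0,5) p3@(0,0) -> at (0,2): 1 [p1], cum=1
Step 2: p0@ESC p1@ESC p2@(0,4) p3@ESC -> at (0,2): 0 [-], cum=1
Step 3: p0@ESC p1@ESC p2@(0,3) p3@ESC -> at (0,2): 0 [-], cum=1
Step 4: p0@ESC p1@ESC p2@(0,2) p3@ESC -> at (0,2): 1 [p2], cum=2
Step 5: p0@ESC p1@ESC p2@ESC p3@ESC -> at (0,2): 0 [-], cum=2
Total visits = 2

Answer: 2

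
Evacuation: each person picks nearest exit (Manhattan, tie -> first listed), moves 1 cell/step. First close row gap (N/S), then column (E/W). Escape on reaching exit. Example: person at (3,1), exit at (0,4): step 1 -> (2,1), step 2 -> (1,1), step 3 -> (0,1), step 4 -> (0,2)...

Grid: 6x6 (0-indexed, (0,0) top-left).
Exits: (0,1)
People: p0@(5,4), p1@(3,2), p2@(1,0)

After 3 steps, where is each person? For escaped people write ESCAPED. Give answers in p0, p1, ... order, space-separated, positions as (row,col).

Step 1: p0:(5,4)->(4,4) | p1:(3,2)->(2,2) | p2:(1,0)->(0,0)
Step 2: p0:(4,4)->(3,4) | p1:(2,2)->(1,2) | p2:(0,0)->(0,1)->EXIT
Step 3: p0:(3,4)->(2,4) | p1:(1,2)->(0,2) | p2:escaped

(2,4) (0,2) ESCAPED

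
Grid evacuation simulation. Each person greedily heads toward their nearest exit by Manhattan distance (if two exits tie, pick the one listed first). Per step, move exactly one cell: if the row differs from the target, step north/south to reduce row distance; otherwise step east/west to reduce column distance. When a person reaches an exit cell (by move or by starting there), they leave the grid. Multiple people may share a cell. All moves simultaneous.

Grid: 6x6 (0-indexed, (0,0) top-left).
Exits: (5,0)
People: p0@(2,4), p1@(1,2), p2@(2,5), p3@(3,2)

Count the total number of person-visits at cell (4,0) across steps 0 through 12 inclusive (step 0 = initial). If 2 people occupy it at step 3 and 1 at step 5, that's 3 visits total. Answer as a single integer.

Answer: 0

Derivation:
Step 0: p0@(2,4) p1@(1,2) p2@(2,5) p3@(3,2) -> at (4,0): 0 [-], cum=0
Step 1: p0@(3,4) p1@(2,2) p2@(3,5) p3@(4,2) -> at (4,0): 0 [-], cum=0
Step 2: p0@(4,4) p1@(3,2) p2@(4,5) p3@(5,2) -> at (4,0): 0 [-], cum=0
Step 3: p0@(5,4) p1@(4,2) p2@(5,5) p3@(5,1) -> at (4,0): 0 [-], cum=0
Step 4: p0@(5,3) p1@(5,2) p2@(5,4) p3@ESC -> at (4,0): 0 [-], cum=0
Step 5: p0@(5,2) p1@(5,1) p2@(5,3) p3@ESC -> at (4,0): 0 [-], cum=0
Step 6: p0@(5,1) p1@ESC p2@(5,2) p3@ESC -> at (4,0): 0 [-], cum=0
Step 7: p0@ESC p1@ESC p2@(5,1) p3@ESC -> at (4,0): 0 [-], cum=0
Step 8: p0@ESC p1@ESC p2@ESC p3@ESC -> at (4,0): 0 [-], cum=0
Total visits = 0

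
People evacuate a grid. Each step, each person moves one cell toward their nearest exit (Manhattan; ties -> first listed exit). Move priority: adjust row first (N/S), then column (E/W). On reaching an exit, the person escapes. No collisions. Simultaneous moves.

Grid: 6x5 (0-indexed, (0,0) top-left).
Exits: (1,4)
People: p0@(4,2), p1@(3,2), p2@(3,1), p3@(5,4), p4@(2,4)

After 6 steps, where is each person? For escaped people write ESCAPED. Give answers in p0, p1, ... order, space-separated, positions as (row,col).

Step 1: p0:(4,2)->(3,2) | p1:(3,2)->(2,2) | p2:(3,1)->(2,1) | p3:(5,4)->(4,4) | p4:(2,4)->(1,4)->EXIT
Step 2: p0:(3,2)->(2,2) | p1:(2,2)->(1,2) | p2:(2,1)->(1,1) | p3:(4,4)->(3,4) | p4:escaped
Step 3: p0:(2,2)->(1,2) | p1:(1,2)->(1,3) | p2:(1,1)->(1,2) | p3:(3,4)->(2,4) | p4:escaped
Step 4: p0:(1,2)->(1,3) | p1:(1,3)->(1,4)->EXIT | p2:(1,2)->(1,3) | p3:(2,4)->(1,4)->EXIT | p4:escaped
Step 5: p0:(1,3)->(1,4)->EXIT | p1:escaped | p2:(1,3)->(1,4)->EXIT | p3:escaped | p4:escaped

ESCAPED ESCAPED ESCAPED ESCAPED ESCAPED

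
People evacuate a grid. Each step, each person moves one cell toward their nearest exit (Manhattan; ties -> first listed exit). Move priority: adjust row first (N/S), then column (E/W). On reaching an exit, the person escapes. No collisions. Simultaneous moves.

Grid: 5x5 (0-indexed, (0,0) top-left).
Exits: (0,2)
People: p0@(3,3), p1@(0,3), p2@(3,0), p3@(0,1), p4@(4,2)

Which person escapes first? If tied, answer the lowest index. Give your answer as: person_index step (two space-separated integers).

Step 1: p0:(3,3)->(2,3) | p1:(0,3)->(0,2)->EXIT | p2:(3,0)->(2,0) | p3:(0,1)->(0,2)->EXIT | p4:(4,2)->(3,2)
Step 2: p0:(2,3)->(1,3) | p1:escaped | p2:(2,0)->(1,0) | p3:escaped | p4:(3,2)->(2,2)
Step 3: p0:(1,3)->(0,3) | p1:escaped | p2:(1,0)->(0,0) | p3:escaped | p4:(2,2)->(1,2)
Step 4: p0:(0,3)->(0,2)->EXIT | p1:escaped | p2:(0,0)->(0,1) | p3:escaped | p4:(1,2)->(0,2)->EXIT
Step 5: p0:escaped | p1:escaped | p2:(0,1)->(0,2)->EXIT | p3:escaped | p4:escaped
Exit steps: [4, 1, 5, 1, 4]
First to escape: p1 at step 1

Answer: 1 1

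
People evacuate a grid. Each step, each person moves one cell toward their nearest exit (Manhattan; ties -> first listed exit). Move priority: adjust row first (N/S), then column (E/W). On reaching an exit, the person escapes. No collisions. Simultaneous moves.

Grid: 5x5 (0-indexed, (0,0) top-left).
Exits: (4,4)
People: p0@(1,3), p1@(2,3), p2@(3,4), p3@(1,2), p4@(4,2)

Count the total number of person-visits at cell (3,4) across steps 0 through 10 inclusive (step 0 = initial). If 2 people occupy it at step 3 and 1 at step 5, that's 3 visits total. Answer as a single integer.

Step 0: p0@(1,3) p1@(2,3) p2@(3,4) p3@(1,2) p4@(4,2) -> at (3,4): 1 [p2], cum=1
Step 1: p0@(2,3) p1@(3,3) p2@ESC p3@(2,2) p4@(4,3) -> at (3,4): 0 [-], cum=1
Step 2: p0@(3,3) p1@(4,3) p2@ESC p3@(3,2) p4@ESC -> at (3,4): 0 [-], cum=1
Step 3: p0@(4,3) p1@ESC p2@ESC p3@(4,2) p4@ESC -> at (3,4): 0 [-], cum=1
Step 4: p0@ESC p1@ESC p2@ESC p3@(4,3) p4@ESC -> at (3,4): 0 [-], cum=1
Step 5: p0@ESC p1@ESC p2@ESC p3@ESC p4@ESC -> at (3,4): 0 [-], cum=1
Total visits = 1

Answer: 1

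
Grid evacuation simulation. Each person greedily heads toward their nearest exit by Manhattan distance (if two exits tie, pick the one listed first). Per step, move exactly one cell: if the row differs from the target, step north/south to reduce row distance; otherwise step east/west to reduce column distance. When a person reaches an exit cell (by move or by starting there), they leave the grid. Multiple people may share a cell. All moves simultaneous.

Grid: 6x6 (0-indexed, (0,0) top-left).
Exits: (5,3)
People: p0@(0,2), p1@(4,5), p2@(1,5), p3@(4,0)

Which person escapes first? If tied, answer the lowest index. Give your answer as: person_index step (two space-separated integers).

Answer: 1 3

Derivation:
Step 1: p0:(0,2)->(1,2) | p1:(4,5)->(5,5) | p2:(1,5)->(2,5) | p3:(4,0)->(5,0)
Step 2: p0:(1,2)->(2,2) | p1:(5,5)->(5,4) | p2:(2,5)->(3,5) | p3:(5,0)->(5,1)
Step 3: p0:(2,2)->(3,2) | p1:(5,4)->(5,3)->EXIT | p2:(3,5)->(4,5) | p3:(5,1)->(5,2)
Step 4: p0:(3,2)->(4,2) | p1:escaped | p2:(4,5)->(5,5) | p3:(5,2)->(5,3)->EXIT
Step 5: p0:(4,2)->(5,2) | p1:escaped | p2:(5,5)->(5,4) | p3:escaped
Step 6: p0:(5,2)->(5,3)->EXIT | p1:escaped | p2:(5,4)->(5,3)->EXIT | p3:escaped
Exit steps: [6, 3, 6, 4]
First to escape: p1 at step 3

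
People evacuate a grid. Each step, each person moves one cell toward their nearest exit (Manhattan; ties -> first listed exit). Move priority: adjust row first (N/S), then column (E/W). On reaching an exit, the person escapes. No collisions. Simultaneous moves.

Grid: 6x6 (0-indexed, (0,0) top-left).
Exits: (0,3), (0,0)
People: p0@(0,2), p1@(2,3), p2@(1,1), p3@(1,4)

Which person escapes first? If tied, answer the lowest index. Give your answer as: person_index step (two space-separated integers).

Step 1: p0:(0,2)->(0,3)->EXIT | p1:(2,3)->(1,3) | p2:(1,1)->(0,1) | p3:(1,4)->(0,4)
Step 2: p0:escaped | p1:(1,3)->(0,3)->EXIT | p2:(0,1)->(0,0)->EXIT | p3:(0,4)->(0,3)->EXIT
Exit steps: [1, 2, 2, 2]
First to escape: p0 at step 1

Answer: 0 1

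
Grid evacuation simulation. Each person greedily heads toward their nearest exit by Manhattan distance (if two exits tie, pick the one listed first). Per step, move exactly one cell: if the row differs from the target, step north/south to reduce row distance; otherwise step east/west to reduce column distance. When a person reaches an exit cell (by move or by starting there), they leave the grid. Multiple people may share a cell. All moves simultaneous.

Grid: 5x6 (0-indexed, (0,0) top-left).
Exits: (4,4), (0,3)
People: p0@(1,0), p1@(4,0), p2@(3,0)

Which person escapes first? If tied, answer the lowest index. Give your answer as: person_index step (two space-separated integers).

Answer: 0 4

Derivation:
Step 1: p0:(1,0)->(0,0) | p1:(4,0)->(4,1) | p2:(3,0)->(4,0)
Step 2: p0:(0,0)->(0,1) | p1:(4,1)->(4,2) | p2:(4,0)->(4,1)
Step 3: p0:(0,1)->(0,2) | p1:(4,2)->(4,3) | p2:(4,1)->(4,2)
Step 4: p0:(0,2)->(0,3)->EXIT | p1:(4,3)->(4,4)->EXIT | p2:(4,2)->(4,3)
Step 5: p0:escaped | p1:escaped | p2:(4,3)->(4,4)->EXIT
Exit steps: [4, 4, 5]
First to escape: p0 at step 4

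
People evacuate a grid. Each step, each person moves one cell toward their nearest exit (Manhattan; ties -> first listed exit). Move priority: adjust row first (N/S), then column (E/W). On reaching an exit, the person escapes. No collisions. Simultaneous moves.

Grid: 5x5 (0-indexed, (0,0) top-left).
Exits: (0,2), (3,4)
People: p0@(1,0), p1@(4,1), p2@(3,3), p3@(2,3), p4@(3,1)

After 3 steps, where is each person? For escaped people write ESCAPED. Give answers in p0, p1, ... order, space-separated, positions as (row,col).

Step 1: p0:(1,0)->(0,0) | p1:(4,1)->(3,1) | p2:(3,3)->(3,4)->EXIT | p3:(2,3)->(3,3) | p4:(3,1)->(3,2)
Step 2: p0:(0,0)->(0,1) | p1:(3,1)->(3,2) | p2:escaped | p3:(3,3)->(3,4)->EXIT | p4:(3,2)->(3,3)
Step 3: p0:(0,1)->(0,2)->EXIT | p1:(3,2)->(3,3) | p2:escaped | p3:escaped | p4:(3,3)->(3,4)->EXIT

ESCAPED (3,3) ESCAPED ESCAPED ESCAPED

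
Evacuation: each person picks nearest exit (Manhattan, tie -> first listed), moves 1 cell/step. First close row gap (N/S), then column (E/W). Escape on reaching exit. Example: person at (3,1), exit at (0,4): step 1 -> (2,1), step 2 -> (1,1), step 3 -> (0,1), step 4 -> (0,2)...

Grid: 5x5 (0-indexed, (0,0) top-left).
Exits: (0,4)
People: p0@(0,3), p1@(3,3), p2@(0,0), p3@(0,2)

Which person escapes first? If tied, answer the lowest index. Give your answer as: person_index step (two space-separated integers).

Step 1: p0:(0,3)->(0,4)->EXIT | p1:(3,3)->(2,3) | p2:(0,0)->(0,1) | p3:(0,2)->(0,3)
Step 2: p0:escaped | p1:(2,3)->(1,3) | p2:(0,1)->(0,2) | p3:(0,3)->(0,4)->EXIT
Step 3: p0:escaped | p1:(1,3)->(0,3) | p2:(0,2)->(0,3) | p3:escaped
Step 4: p0:escaped | p1:(0,3)->(0,4)->EXIT | p2:(0,3)->(0,4)->EXIT | p3:escaped
Exit steps: [1, 4, 4, 2]
First to escape: p0 at step 1

Answer: 0 1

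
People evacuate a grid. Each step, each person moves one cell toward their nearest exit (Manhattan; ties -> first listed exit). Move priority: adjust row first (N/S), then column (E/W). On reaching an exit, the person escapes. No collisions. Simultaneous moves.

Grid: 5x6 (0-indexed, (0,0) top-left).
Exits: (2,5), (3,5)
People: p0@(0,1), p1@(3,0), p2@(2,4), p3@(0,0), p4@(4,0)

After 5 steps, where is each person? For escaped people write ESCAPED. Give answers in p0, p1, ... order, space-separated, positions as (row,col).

Step 1: p0:(0,1)->(1,1) | p1:(3,0)->(3,1) | p2:(2,4)->(2,5)->EXIT | p3:(0,0)->(1,0) | p4:(4,0)->(3,0)
Step 2: p0:(1,1)->(2,1) | p1:(3,1)->(3,2) | p2:escaped | p3:(1,0)->(2,0) | p4:(3,0)->(3,1)
Step 3: p0:(2,1)->(2,2) | p1:(3,2)->(3,3) | p2:escaped | p3:(2,0)->(2,1) | p4:(3,1)->(3,2)
Step 4: p0:(2,2)->(2,3) | p1:(3,3)->(3,4) | p2:escaped | p3:(2,1)->(2,2) | p4:(3,2)->(3,3)
Step 5: p0:(2,3)->(2,4) | p1:(3,4)->(3,5)->EXIT | p2:escaped | p3:(2,2)->(2,3) | p4:(3,3)->(3,4)

(2,4) ESCAPED ESCAPED (2,3) (3,4)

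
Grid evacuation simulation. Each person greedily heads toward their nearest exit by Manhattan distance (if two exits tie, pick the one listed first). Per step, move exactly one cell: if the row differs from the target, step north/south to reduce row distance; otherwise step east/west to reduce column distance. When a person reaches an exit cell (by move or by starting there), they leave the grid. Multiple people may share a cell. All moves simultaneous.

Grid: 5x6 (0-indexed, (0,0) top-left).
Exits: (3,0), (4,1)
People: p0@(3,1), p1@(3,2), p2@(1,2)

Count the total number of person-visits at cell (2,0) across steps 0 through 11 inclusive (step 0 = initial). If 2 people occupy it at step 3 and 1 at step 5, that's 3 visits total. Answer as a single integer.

Step 0: p0@(3,1) p1@(3,2) p2@(1,2) -> at (2,0): 0 [-], cum=0
Step 1: p0@ESC p1@(3,1) p2@(2,2) -> at (2,0): 0 [-], cum=0
Step 2: p0@ESC p1@ESC p2@(3,2) -> at (2,0): 0 [-], cum=0
Step 3: p0@ESC p1@ESC p2@(3,1) -> at (2,0): 0 [-], cum=0
Step 4: p0@ESC p1@ESC p2@ESC -> at (2,0): 0 [-], cum=0
Total visits = 0

Answer: 0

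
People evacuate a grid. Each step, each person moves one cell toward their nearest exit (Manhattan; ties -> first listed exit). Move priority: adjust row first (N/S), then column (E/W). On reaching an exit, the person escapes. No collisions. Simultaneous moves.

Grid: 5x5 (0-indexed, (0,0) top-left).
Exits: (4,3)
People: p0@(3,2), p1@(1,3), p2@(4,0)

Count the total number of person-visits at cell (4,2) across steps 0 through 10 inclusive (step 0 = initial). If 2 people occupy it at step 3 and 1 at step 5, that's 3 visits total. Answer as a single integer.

Answer: 2

Derivation:
Step 0: p0@(3,2) p1@(1,3) p2@(4,0) -> at (4,2): 0 [-], cum=0
Step 1: p0@(4,2) p1@(2,3) p2@(4,1) -> at (4,2): 1 [p0], cum=1
Step 2: p0@ESC p1@(3,3) p2@(4,2) -> at (4,2): 1 [p2], cum=2
Step 3: p0@ESC p1@ESC p2@ESC -> at (4,2): 0 [-], cum=2
Total visits = 2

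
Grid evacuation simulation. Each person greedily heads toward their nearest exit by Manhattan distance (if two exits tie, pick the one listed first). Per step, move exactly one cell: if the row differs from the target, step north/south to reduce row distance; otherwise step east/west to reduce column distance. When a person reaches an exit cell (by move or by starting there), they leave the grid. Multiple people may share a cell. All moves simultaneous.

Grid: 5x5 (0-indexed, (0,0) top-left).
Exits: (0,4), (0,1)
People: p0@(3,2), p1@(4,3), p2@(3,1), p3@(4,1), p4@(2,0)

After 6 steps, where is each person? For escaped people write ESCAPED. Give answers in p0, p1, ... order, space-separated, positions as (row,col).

Step 1: p0:(3,2)->(2,2) | p1:(4,3)->(3,3) | p2:(3,1)->(2,1) | p3:(4,1)->(3,1) | p4:(2,0)->(1,0)
Step 2: p0:(2,2)->(1,2) | p1:(3,3)->(2,3) | p2:(2,1)->(1,1) | p3:(3,1)->(2,1) | p4:(1,0)->(0,0)
Step 3: p0:(1,2)->(0,2) | p1:(2,3)->(1,3) | p2:(1,1)->(0,1)->EXIT | p3:(2,1)->(1,1) | p4:(0,0)->(0,1)->EXIT
Step 4: p0:(0,2)->(0,1)->EXIT | p1:(1,3)->(0,3) | p2:escaped | p3:(1,1)->(0,1)->EXIT | p4:escaped
Step 5: p0:escaped | p1:(0,3)->(0,4)->EXIT | p2:escaped | p3:escaped | p4:escaped

ESCAPED ESCAPED ESCAPED ESCAPED ESCAPED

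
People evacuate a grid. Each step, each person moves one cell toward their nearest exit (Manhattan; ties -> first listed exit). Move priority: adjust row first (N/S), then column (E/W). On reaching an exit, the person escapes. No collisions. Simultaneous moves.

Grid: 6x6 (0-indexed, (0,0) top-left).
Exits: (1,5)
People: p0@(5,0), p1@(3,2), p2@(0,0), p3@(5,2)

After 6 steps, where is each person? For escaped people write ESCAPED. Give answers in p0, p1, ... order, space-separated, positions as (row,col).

Step 1: p0:(5,0)->(4,0) | p1:(3,2)->(2,2) | p2:(0,0)->(1,0) | p3:(5,2)->(4,2)
Step 2: p0:(4,0)->(3,0) | p1:(2,2)->(1,2) | p2:(1,0)->(1,1) | p3:(4,2)->(3,2)
Step 3: p0:(3,0)->(2,0) | p1:(1,2)->(1,3) | p2:(1,1)->(1,2) | p3:(3,2)->(2,2)
Step 4: p0:(2,0)->(1,0) | p1:(1,3)->(1,4) | p2:(1,2)->(1,3) | p3:(2,2)->(1,2)
Step 5: p0:(1,0)->(1,1) | p1:(1,4)->(1,5)->EXIT | p2:(1,3)->(1,4) | p3:(1,2)->(1,3)
Step 6: p0:(1,1)->(1,2) | p1:escaped | p2:(1,4)->(1,5)->EXIT | p3:(1,3)->(1,4)

(1,2) ESCAPED ESCAPED (1,4)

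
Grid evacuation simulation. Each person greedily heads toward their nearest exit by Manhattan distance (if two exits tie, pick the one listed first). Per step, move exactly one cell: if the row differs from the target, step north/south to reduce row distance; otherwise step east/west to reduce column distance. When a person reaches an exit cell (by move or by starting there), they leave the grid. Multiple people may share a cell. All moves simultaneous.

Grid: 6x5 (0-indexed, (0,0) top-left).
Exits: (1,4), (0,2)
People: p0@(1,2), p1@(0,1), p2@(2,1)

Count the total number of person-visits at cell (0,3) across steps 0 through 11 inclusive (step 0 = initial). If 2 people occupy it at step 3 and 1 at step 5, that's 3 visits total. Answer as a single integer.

Answer: 0

Derivation:
Step 0: p0@(1,2) p1@(0,1) p2@(2,1) -> at (0,3): 0 [-], cum=0
Step 1: p0@ESC p1@ESC p2@(1,1) -> at (0,3): 0 [-], cum=0
Step 2: p0@ESC p1@ESC p2@(0,1) -> at (0,3): 0 [-], cum=0
Step 3: p0@ESC p1@ESC p2@ESC -> at (0,3): 0 [-], cum=0
Total visits = 0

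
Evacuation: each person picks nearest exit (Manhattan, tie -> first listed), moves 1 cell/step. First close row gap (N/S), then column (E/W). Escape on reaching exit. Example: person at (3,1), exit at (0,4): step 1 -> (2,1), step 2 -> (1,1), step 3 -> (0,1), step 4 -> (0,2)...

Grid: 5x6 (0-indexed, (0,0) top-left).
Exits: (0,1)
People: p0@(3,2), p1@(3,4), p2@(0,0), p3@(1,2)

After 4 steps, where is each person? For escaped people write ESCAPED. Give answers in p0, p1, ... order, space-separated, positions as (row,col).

Step 1: p0:(3,2)->(2,2) | p1:(3,4)->(2,4) | p2:(0,0)->(0,1)->EXIT | p3:(1,2)->(0,2)
Step 2: p0:(2,2)->(1,2) | p1:(2,4)->(1,4) | p2:escaped | p3:(0,2)->(0,1)->EXIT
Step 3: p0:(1,2)->(0,2) | p1:(1,4)->(0,4) | p2:escaped | p3:escaped
Step 4: p0:(0,2)->(0,1)->EXIT | p1:(0,4)->(0,3) | p2:escaped | p3:escaped

ESCAPED (0,3) ESCAPED ESCAPED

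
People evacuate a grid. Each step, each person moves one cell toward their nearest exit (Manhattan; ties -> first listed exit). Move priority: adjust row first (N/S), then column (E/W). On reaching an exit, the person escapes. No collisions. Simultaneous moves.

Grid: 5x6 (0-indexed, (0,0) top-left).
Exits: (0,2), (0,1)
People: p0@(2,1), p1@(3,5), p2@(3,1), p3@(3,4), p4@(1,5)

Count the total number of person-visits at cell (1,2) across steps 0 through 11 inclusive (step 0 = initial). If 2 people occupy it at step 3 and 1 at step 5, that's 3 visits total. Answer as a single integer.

Step 0: p0@(2,1) p1@(3,5) p2@(3,1) p3@(3,4) p4@(1,5) -> at (1,2): 0 [-], cum=0
Step 1: p0@(1,1) p1@(2,5) p2@(2,1) p3@(2,4) p4@(0,5) -> at (1,2): 0 [-], cum=0
Step 2: p0@ESC p1@(1,5) p2@(1,1) p3@(1,4) p4@(0,4) -> at (1,2): 0 [-], cum=0
Step 3: p0@ESC p1@(0,5) p2@ESC p3@(0,4) p4@(0,3) -> at (1,2): 0 [-], cum=0
Step 4: p0@ESC p1@(0,4) p2@ESC p3@(0,3) p4@ESC -> at (1,2): 0 [-], cum=0
Step 5: p0@ESC p1@(0,3) p2@ESC p3@ESC p4@ESC -> at (1,2): 0 [-], cum=0
Step 6: p0@ESC p1@ESC p2@ESC p3@ESC p4@ESC -> at (1,2): 0 [-], cum=0
Total visits = 0

Answer: 0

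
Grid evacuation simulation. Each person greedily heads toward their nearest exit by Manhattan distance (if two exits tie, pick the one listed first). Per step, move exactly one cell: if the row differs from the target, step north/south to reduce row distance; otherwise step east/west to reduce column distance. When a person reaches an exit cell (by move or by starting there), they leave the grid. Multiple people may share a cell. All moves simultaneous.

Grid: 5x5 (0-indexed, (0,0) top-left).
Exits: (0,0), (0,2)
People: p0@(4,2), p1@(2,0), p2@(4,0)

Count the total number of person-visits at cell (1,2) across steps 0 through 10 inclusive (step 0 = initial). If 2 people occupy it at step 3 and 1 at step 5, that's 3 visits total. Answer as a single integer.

Step 0: p0@(4,2) p1@(2,0) p2@(4,0) -> at (1,2): 0 [-], cum=0
Step 1: p0@(3,2) p1@(1,0) p2@(3,0) -> at (1,2): 0 [-], cum=0
Step 2: p0@(2,2) p1@ESC p2@(2,0) -> at (1,2): 0 [-], cum=0
Step 3: p0@(1,2) p1@ESC p2@(1,0) -> at (1,2): 1 [p0], cum=1
Step 4: p0@ESC p1@ESC p2@ESC -> at (1,2): 0 [-], cum=1
Total visits = 1

Answer: 1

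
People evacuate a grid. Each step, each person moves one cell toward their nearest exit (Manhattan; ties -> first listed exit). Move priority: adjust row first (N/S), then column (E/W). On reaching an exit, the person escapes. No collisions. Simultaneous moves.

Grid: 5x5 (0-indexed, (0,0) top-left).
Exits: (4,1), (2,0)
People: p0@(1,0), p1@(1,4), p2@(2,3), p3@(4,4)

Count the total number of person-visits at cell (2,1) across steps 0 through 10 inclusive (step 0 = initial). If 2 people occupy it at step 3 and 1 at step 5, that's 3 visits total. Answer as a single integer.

Step 0: p0@(1,0) p1@(1,4) p2@(2,3) p3@(4,4) -> at (2,1): 0 [-], cum=0
Step 1: p0@ESC p1@(2,4) p2@(2,2) p3@(4,3) -> at (2,1): 0 [-], cum=0
Step 2: p0@ESC p1@(2,3) p2@(2,1) p3@(4,2) -> at (2,1): 1 [p2], cum=1
Step 3: p0@ESC p1@(2,2) p2@ESC p3@ESC -> at (2,1): 0 [-], cum=1
Step 4: p0@ESC p1@(2,1) p2@ESC p3@ESC -> at (2,1): 1 [p1], cum=2
Step 5: p0@ESC p1@ESC p2@ESC p3@ESC -> at (2,1): 0 [-], cum=2
Total visits = 2

Answer: 2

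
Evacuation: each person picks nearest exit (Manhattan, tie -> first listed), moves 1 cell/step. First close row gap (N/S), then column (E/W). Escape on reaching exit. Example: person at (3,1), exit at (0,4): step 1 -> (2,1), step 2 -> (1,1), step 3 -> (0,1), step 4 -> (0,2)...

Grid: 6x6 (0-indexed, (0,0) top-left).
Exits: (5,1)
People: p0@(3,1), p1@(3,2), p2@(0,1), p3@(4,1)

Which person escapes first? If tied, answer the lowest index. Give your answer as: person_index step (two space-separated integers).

Step 1: p0:(3,1)->(4,1) | p1:(3,2)->(4,2) | p2:(0,1)->(1,1) | p3:(4,1)->(5,1)->EXIT
Step 2: p0:(4,1)->(5,1)->EXIT | p1:(4,2)->(5,2) | p2:(1,1)->(2,1) | p3:escaped
Step 3: p0:escaped | p1:(5,2)->(5,1)->EXIT | p2:(2,1)->(3,1) | p3:escaped
Step 4: p0:escaped | p1:escaped | p2:(3,1)->(4,1) | p3:escaped
Step 5: p0:escaped | p1:escaped | p2:(4,1)->(5,1)->EXIT | p3:escaped
Exit steps: [2, 3, 5, 1]
First to escape: p3 at step 1

Answer: 3 1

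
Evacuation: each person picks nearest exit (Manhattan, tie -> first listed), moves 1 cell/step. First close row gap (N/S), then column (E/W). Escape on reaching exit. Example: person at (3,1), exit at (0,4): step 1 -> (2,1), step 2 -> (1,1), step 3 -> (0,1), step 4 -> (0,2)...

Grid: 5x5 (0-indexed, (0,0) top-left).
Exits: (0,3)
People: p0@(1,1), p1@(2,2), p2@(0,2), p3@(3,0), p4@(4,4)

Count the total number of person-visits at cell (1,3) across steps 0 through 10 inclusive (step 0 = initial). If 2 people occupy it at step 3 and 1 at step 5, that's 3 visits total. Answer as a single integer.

Answer: 0

Derivation:
Step 0: p0@(1,1) p1@(2,2) p2@(0,2) p3@(3,0) p4@(4,4) -> at (1,3): 0 [-], cum=0
Step 1: p0@(0,1) p1@(1,2) p2@ESC p3@(2,0) p4@(3,4) -> at (1,3): 0 [-], cum=0
Step 2: p0@(0,2) p1@(0,2) p2@ESC p3@(1,0) p4@(2,4) -> at (1,3): 0 [-], cum=0
Step 3: p0@ESC p1@ESC p2@ESC p3@(0,0) p4@(1,4) -> at (1,3): 0 [-], cum=0
Step 4: p0@ESC p1@ESC p2@ESC p3@(0,1) p4@(0,4) -> at (1,3): 0 [-], cum=0
Step 5: p0@ESC p1@ESC p2@ESC p3@(0,2) p4@ESC -> at (1,3): 0 [-], cum=0
Step 6: p0@ESC p1@ESC p2@ESC p3@ESC p4@ESC -> at (1,3): 0 [-], cum=0
Total visits = 0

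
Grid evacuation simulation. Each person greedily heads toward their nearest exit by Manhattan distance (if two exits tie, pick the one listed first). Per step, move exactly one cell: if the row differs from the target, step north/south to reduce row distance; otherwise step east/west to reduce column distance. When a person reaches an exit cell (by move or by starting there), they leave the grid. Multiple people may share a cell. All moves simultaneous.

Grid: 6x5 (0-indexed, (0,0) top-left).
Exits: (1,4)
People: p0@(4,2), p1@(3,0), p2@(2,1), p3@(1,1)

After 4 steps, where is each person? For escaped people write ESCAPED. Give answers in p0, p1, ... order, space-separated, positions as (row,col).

Step 1: p0:(4,2)->(3,2) | p1:(3,0)->(2,0) | p2:(2,1)->(1,1) | p3:(1,1)->(1,2)
Step 2: p0:(3,2)->(2,2) | p1:(2,0)->(1,0) | p2:(1,1)->(1,2) | p3:(1,2)->(1,3)
Step 3: p0:(2,2)->(1,2) | p1:(1,0)->(1,1) | p2:(1,2)->(1,3) | p3:(1,3)->(1,4)->EXIT
Step 4: p0:(1,2)->(1,3) | p1:(1,1)->(1,2) | p2:(1,3)->(1,4)->EXIT | p3:escaped

(1,3) (1,2) ESCAPED ESCAPED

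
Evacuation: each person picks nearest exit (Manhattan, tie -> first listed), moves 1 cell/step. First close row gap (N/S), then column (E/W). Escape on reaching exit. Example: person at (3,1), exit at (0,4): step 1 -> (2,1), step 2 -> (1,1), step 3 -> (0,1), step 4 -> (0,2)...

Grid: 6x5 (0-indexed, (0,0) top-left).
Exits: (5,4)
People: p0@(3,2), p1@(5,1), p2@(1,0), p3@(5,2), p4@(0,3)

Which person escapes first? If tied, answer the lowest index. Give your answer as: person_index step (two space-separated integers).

Step 1: p0:(3,2)->(4,2) | p1:(5,1)->(5,2) | p2:(1,0)->(2,0) | p3:(5,2)->(5,3) | p4:(0,3)->(1,3)
Step 2: p0:(4,2)->(5,2) | p1:(5,2)->(5,3) | p2:(2,0)->(3,0) | p3:(5,3)->(5,4)->EXIT | p4:(1,3)->(2,3)
Step 3: p0:(5,2)->(5,3) | p1:(5,3)->(5,4)->EXIT | p2:(3,0)->(4,0) | p3:escaped | p4:(2,3)->(3,3)
Step 4: p0:(5,3)->(5,4)->EXIT | p1:escaped | p2:(4,0)->(5,0) | p3:escaped | p4:(3,3)->(4,3)
Step 5: p0:escaped | p1:escaped | p2:(5,0)->(5,1) | p3:escaped | p4:(4,3)->(5,3)
Step 6: p0:escaped | p1:escaped | p2:(5,1)->(5,2) | p3:escaped | p4:(5,3)->(5,4)->EXIT
Step 7: p0:escaped | p1:escaped | p2:(5,2)->(5,3) | p3:escaped | p4:escaped
Step 8: p0:escaped | p1:escaped | p2:(5,3)->(5,4)->EXIT | p3:escaped | p4:escaped
Exit steps: [4, 3, 8, 2, 6]
First to escape: p3 at step 2

Answer: 3 2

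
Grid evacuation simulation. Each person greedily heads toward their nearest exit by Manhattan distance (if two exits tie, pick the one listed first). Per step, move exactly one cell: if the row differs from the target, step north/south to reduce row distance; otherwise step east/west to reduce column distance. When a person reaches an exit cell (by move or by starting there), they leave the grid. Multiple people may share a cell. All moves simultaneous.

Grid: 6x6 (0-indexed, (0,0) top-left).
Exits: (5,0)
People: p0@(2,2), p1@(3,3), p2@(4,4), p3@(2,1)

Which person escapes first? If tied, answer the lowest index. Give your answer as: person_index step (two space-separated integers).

Step 1: p0:(2,2)->(3,2) | p1:(3,3)->(4,3) | p2:(4,4)->(5,4) | p3:(2,1)->(3,1)
Step 2: p0:(3,2)->(4,2) | p1:(4,3)->(5,3) | p2:(5,4)->(5,3) | p3:(3,1)->(4,1)
Step 3: p0:(4,2)->(5,2) | p1:(5,3)->(5,2) | p2:(5,3)->(5,2) | p3:(4,1)->(5,1)
Step 4: p0:(5,2)->(5,1) | p1:(5,2)->(5,1) | p2:(5,2)->(5,1) | p3:(5,1)->(5,0)->EXIT
Step 5: p0:(5,1)->(5,0)->EXIT | p1:(5,1)->(5,0)->EXIT | p2:(5,1)->(5,0)->EXIT | p3:escaped
Exit steps: [5, 5, 5, 4]
First to escape: p3 at step 4

Answer: 3 4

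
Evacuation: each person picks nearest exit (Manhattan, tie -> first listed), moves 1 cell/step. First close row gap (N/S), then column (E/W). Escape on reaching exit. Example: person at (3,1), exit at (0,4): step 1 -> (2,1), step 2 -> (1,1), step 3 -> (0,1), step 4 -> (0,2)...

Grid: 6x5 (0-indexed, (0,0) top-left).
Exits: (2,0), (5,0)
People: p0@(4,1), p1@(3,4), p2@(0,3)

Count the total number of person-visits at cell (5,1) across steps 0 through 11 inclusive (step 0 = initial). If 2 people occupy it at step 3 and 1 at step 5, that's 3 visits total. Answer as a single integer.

Answer: 1

Derivation:
Step 0: p0@(4,1) p1@(3,4) p2@(0,3) -> at (5,1): 0 [-], cum=0
Step 1: p0@(5,1) p1@(2,4) p2@(1,3) -> at (5,1): 1 [p0], cum=1
Step 2: p0@ESC p1@(2,3) p2@(2,3) -> at (5,1): 0 [-], cum=1
Step 3: p0@ESC p1@(2,2) p2@(2,2) -> at (5,1): 0 [-], cum=1
Step 4: p0@ESC p1@(2,1) p2@(2,1) -> at (5,1): 0 [-], cum=1
Step 5: p0@ESC p1@ESC p2@ESC -> at (5,1): 0 [-], cum=1
Total visits = 1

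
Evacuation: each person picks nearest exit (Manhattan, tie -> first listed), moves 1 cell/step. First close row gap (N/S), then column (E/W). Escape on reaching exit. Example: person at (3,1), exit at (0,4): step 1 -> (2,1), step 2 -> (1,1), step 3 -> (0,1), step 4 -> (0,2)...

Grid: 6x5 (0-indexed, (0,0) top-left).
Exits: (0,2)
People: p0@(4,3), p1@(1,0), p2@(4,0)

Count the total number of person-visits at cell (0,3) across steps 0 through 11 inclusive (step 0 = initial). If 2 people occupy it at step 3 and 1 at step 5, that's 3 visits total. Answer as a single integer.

Answer: 1

Derivation:
Step 0: p0@(4,3) p1@(1,0) p2@(4,0) -> at (0,3): 0 [-], cum=0
Step 1: p0@(3,3) p1@(0,0) p2@(3,0) -> at (0,3): 0 [-], cum=0
Step 2: p0@(2,3) p1@(0,1) p2@(2,0) -> at (0,3): 0 [-], cum=0
Step 3: p0@(1,3) p1@ESC p2@(1,0) -> at (0,3): 0 [-], cum=0
Step 4: p0@(0,3) p1@ESC p2@(0,0) -> at (0,3): 1 [p0], cum=1
Step 5: p0@ESC p1@ESC p2@(0,1) -> at (0,3): 0 [-], cum=1
Step 6: p0@ESC p1@ESC p2@ESC -> at (0,3): 0 [-], cum=1
Total visits = 1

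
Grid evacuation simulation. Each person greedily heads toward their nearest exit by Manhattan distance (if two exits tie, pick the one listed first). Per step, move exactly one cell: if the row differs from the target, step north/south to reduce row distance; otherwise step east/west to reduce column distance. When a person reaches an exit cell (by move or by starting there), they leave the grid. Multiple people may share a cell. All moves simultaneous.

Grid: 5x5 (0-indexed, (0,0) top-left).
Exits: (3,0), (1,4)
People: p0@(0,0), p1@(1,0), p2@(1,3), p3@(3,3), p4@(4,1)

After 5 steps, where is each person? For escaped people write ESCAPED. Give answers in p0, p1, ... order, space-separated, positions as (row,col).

Step 1: p0:(0,0)->(1,0) | p1:(1,0)->(2,0) | p2:(1,3)->(1,4)->EXIT | p3:(3,3)->(3,2) | p4:(4,1)->(3,1)
Step 2: p0:(1,0)->(2,0) | p1:(2,0)->(3,0)->EXIT | p2:escaped | p3:(3,2)->(3,1) | p4:(3,1)->(3,0)->EXIT
Step 3: p0:(2,0)->(3,0)->EXIT | p1:escaped | p2:escaped | p3:(3,1)->(3,0)->EXIT | p4:escaped

ESCAPED ESCAPED ESCAPED ESCAPED ESCAPED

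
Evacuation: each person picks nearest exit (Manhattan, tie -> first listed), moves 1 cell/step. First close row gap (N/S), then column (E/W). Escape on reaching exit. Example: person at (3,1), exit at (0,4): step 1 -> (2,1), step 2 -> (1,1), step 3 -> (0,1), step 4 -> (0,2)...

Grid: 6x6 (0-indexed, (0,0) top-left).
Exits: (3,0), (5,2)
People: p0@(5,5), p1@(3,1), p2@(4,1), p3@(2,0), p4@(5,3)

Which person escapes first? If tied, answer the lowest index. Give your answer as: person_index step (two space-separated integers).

Answer: 1 1

Derivation:
Step 1: p0:(5,5)->(5,4) | p1:(3,1)->(3,0)->EXIT | p2:(4,1)->(3,1) | p3:(2,0)->(3,0)->EXIT | p4:(5,3)->(5,2)->EXIT
Step 2: p0:(5,4)->(5,3) | p1:escaped | p2:(3,1)->(3,0)->EXIT | p3:escaped | p4:escaped
Step 3: p0:(5,3)->(5,2)->EXIT | p1:escaped | p2:escaped | p3:escaped | p4:escaped
Exit steps: [3, 1, 2, 1, 1]
First to escape: p1 at step 1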